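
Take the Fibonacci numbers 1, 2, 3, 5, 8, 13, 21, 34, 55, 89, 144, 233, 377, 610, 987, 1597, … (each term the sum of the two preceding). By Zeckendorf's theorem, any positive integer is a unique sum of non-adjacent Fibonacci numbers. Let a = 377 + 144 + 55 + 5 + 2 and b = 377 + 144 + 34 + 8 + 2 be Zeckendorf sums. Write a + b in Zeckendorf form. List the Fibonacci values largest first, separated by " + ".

987 + 144 + 13 + 3 + 1

The two numbers are 583 and 565, so their sum is 1148.
Greedy algorithm:
1148: greatest Fibonacci not exceeding it is 987, leaving 161
161: greatest Fibonacci not exceeding it is 144, leaving 17
17: greatest Fibonacci not exceeding it is 13, leaving 4
4: greatest Fibonacci not exceeding it is 3, leaving 1
1: greatest Fibonacci not exceeding it is 1, leaving 0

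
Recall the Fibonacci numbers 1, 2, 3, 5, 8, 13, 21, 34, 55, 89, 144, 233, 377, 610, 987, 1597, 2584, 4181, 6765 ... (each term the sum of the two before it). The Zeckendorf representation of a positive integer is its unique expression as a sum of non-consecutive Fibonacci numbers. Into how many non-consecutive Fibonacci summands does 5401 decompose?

Repeatedly subtract the largest Fibonacci number that fits:
subtract 4181 from 5401: 1220 remains
subtract 987 from 1220: 233 remains
subtract 233 from 233: 0 remains
5401 = 4181 + 987 + 233, which has 3 terms.

3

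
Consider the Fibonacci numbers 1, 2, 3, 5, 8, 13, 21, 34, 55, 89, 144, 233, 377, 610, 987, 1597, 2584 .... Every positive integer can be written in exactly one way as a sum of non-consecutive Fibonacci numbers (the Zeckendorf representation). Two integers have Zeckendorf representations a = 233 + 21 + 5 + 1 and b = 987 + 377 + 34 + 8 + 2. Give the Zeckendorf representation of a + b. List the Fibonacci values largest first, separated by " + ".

The two numbers are 260 and 1408, so their sum is 1668.
subtract 1597 from 1668: 71 remains
subtract 55 from 71: 16 remains
subtract 13 from 16: 3 remains
subtract 3 from 3: 0 remains

1597 + 55 + 13 + 3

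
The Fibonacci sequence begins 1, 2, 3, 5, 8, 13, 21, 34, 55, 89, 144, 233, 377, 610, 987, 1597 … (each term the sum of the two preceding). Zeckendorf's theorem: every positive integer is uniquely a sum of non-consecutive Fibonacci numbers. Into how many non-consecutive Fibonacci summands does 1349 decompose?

Greedily peel off the largest Fibonacci term at each step:
987 ≤ 1349 < 1597, so take 987; remainder 362
233 ≤ 362 < 377, so take 233; remainder 129
89 ≤ 129 < 144, so take 89; remainder 40
34 ≤ 40 < 55, so take 34; remainder 6
5 ≤ 6 < 8, so take 5; remainder 1
1 ≤ 1 < 2, so take 1; remainder 0
1349 = 987 + 233 + 89 + 34 + 5 + 1, which has 6 terms.

6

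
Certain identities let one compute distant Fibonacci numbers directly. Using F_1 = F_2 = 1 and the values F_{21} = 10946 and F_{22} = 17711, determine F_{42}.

267914296

By the doubling identity F_{2k} = F_k(2F_{k+1} − F_k): F_{42} = 10946·(2·17711 − 10946) = 10946·24476 = 267914296.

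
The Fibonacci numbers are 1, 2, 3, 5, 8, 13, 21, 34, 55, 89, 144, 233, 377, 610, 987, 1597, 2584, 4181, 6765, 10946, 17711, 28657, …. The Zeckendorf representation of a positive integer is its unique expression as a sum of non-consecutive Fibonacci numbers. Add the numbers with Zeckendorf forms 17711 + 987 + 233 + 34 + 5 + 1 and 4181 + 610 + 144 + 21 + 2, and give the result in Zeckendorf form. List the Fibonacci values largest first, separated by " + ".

The two numbers are 18971 and 4958, so their sum is 23929.
17711 ≤ 23929 < 28657, so take 17711; remainder 6218
4181 ≤ 6218 < 6765, so take 4181; remainder 2037
1597 ≤ 2037 < 2584, so take 1597; remainder 440
377 ≤ 440 < 610, so take 377; remainder 63
55 ≤ 63 < 89, so take 55; remainder 8
8 ≤ 8 < 13, so take 8; remainder 0

17711 + 4181 + 1597 + 377 + 55 + 8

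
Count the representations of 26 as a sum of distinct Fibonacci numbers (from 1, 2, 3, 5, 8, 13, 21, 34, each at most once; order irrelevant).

Starting from the Zeckendorf form and repeatedly splitting a term F_k into F_{k−1} + F_{k−2} (when neither is already used) reaches every representation.
26 = 21+5 = 21+3+2 = 13+8+5 = 13+8+3+2 — 4 representations.

4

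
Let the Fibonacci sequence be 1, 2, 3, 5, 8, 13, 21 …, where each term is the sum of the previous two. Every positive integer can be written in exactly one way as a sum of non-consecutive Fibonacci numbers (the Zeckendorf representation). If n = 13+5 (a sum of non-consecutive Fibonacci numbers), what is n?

18

13+5 = 18.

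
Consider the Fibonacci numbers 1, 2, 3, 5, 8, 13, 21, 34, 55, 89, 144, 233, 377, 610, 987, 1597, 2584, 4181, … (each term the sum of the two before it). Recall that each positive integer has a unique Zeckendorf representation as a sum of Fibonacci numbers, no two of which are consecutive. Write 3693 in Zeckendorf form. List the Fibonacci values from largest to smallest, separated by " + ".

subtract 2584 from 3693: 1109 remains
subtract 987 from 1109: 122 remains
subtract 89 from 122: 33 remains
subtract 21 from 33: 12 remains
subtract 8 from 12: 4 remains
subtract 3 from 4: 1 remains
subtract 1 from 1: 0 remains
So 3693 = 2584 + 987 + 89 + 21 + 8 + 3 + 1, with no two terms consecutive in the sequence.

2584 + 987 + 89 + 21 + 8 + 3 + 1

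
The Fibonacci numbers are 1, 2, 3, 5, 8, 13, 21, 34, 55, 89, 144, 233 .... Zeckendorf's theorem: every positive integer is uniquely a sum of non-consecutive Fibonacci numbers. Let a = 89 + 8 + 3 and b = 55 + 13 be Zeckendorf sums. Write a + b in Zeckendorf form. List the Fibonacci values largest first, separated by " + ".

144 + 21 + 3

The two numbers are 100 and 68, so their sum is 168.
168 − 144 = 24
24 − 21 = 3
3 − 3 = 0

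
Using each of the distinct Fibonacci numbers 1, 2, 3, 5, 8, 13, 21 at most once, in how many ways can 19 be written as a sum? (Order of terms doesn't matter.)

3

19 = 13+5+1 = 13+3+2+1 = 8+5+3+2+1 — 3 representations.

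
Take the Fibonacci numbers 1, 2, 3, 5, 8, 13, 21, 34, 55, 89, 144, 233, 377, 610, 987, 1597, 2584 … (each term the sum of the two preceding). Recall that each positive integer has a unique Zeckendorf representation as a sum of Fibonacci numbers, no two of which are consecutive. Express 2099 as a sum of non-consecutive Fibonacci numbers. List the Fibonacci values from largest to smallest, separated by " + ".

take 1597 (≤ 2099); 2099 − 1597 = 502
take 377 (≤ 502); 502 − 377 = 125
take 89 (≤ 125); 125 − 89 = 36
take 34 (≤ 36); 36 − 34 = 2
take 2 (≤ 2); 2 − 2 = 0
So 2099 = 1597 + 377 + 89 + 34 + 2, with no two terms consecutive in the sequence.

1597 + 377 + 89 + 34 + 2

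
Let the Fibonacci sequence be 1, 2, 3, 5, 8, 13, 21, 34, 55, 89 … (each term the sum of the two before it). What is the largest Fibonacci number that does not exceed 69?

55

55 ≤ 69 < 89, so the largest Fibonacci number not exceeding 69 is 55.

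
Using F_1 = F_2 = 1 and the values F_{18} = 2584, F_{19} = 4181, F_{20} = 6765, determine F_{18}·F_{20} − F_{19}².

-1

2584·6765 − 4181² = 17480760 − 17480761 = -1. (Cassini's identity: F_{k−1}F_{k+1} − F_k² = (−1)^k.)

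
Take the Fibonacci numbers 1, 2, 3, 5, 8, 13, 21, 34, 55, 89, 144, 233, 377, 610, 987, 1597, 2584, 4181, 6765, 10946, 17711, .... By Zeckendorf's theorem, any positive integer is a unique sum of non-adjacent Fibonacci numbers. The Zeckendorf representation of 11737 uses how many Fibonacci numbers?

5

11737: greatest Fibonacci not exceeding it is 10946, leaving 791
791: greatest Fibonacci not exceeding it is 610, leaving 181
181: greatest Fibonacci not exceeding it is 144, leaving 37
37: greatest Fibonacci not exceeding it is 34, leaving 3
3: greatest Fibonacci not exceeding it is 3, leaving 0
11737 = 10946 + 610 + 144 + 34 + 3, which has 5 terms.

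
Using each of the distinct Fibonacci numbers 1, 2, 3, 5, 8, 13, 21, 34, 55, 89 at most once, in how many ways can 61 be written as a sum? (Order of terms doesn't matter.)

Starting from the Zeckendorf form and repeatedly splitting a term F_k into F_{k−1} + F_{k−2} (when neither is already used) reaches every representation.
61 = 55+5+1 = 55+3+2+1 = 34+21+5+1 = 34+21+3+2+1 = 34+13+8+5+1 = … (1 more), for 6 in all.

6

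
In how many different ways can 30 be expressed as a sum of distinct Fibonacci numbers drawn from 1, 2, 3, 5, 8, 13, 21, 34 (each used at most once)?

30 = 21+8+1 = 21+5+3+1 = 13+8+5+3+1 — 3 representations.

3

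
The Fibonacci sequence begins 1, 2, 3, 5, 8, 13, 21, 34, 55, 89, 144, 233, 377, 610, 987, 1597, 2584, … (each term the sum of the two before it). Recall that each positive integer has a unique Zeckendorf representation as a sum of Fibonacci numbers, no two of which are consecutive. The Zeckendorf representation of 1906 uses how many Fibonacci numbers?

take 1597 (≤ 1906); 1906 − 1597 = 309
take 233 (≤ 309); 309 − 233 = 76
take 55 (≤ 76); 76 − 55 = 21
take 21 (≤ 21); 21 − 21 = 0
1906 = 1597 + 233 + 55 + 21, which has 4 terms.

4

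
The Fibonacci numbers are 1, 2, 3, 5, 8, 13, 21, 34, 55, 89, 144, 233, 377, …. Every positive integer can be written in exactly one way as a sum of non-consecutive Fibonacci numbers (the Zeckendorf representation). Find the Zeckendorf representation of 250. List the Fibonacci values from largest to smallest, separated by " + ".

250: greatest Fibonacci not exceeding it is 233, leaving 17
17: greatest Fibonacci not exceeding it is 13, leaving 4
4: greatest Fibonacci not exceeding it is 3, leaving 1
1: greatest Fibonacci not exceeding it is 1, leaving 0
So 250 = 233 + 13 + 3 + 1, with no two terms consecutive in the sequence.

233 + 13 + 3 + 1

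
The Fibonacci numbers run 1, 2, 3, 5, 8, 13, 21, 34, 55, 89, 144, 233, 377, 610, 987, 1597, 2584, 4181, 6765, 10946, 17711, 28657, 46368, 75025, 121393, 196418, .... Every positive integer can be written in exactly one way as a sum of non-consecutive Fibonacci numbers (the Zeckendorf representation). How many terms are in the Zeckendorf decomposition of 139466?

139466: greatest Fibonacci not exceeding it is 121393, leaving 18073
18073: greatest Fibonacci not exceeding it is 17711, leaving 362
362: greatest Fibonacci not exceeding it is 233, leaving 129
129: greatest Fibonacci not exceeding it is 89, leaving 40
40: greatest Fibonacci not exceeding it is 34, leaving 6
6: greatest Fibonacci not exceeding it is 5, leaving 1
1: greatest Fibonacci not exceeding it is 1, leaving 0
139466 = 121393 + 17711 + 233 + 89 + 34 + 5 + 1, which has 7 terms.

7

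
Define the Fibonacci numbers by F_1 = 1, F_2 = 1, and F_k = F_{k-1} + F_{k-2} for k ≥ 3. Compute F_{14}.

377

Iterating the recurrence up to F_{7} = 13 and F_{6} = 8:
F_{8} = F_{7} + F_{6} = 13 + 8 = 21
F_{9} = F_{8} + F_{7} = 21 + 13 = 34
F_{10} = F_{9} + F_{8} = 34 + 21 = 55
F_{11} = F_{10} + F_{9} = 55 + 34 = 89
F_{12} = F_{11} + F_{10} = 89 + 55 = 144
F_{13} = F_{12} + F_{11} = 144 + 89 = 233
F_{14} = F_{13} + F_{12} = 233 + 144 = 377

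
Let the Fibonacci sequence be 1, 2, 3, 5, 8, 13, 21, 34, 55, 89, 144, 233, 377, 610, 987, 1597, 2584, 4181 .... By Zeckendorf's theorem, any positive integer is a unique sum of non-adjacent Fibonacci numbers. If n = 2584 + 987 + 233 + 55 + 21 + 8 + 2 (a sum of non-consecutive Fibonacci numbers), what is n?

2584 + 987 + 233 + 55 + 21 + 8 + 2 = 3890.

3890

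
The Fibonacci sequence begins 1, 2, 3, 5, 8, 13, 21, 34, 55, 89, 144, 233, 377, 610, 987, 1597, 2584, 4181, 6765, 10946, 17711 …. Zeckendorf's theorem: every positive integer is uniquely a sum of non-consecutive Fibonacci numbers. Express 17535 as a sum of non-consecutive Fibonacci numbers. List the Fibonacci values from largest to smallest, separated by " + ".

10946 + 4181 + 1597 + 610 + 144 + 55 + 2

10946 ≤ 17535 < 17711, so take 10946; remainder 6589
4181 ≤ 6589 < 6765, so take 4181; remainder 2408
1597 ≤ 2408 < 2584, so take 1597; remainder 811
610 ≤ 811 < 987, so take 610; remainder 201
144 ≤ 201 < 233, so take 144; remainder 57
55 ≤ 57 < 89, so take 55; remainder 2
2 ≤ 2 < 3, so take 2; remainder 0
So 17535 = 10946 + 4181 + 1597 + 610 + 144 + 55 + 2, with no two terms consecutive in the sequence.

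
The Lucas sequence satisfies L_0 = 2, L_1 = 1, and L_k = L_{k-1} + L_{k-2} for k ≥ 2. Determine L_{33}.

Iterating the recurrence up to L_{29} = 1149851 and L_{28} = 710647:
L_{30} = L_{29} + L_{28} = 1149851 + 710647 = 1860498
L_{31} = L_{30} + L_{29} = 1860498 + 1149851 = 3010349
L_{32} = L_{31} + L_{30} = 3010349 + 1860498 = 4870847
L_{33} = L_{32} + L_{31} = 4870847 + 3010349 = 7881196

7881196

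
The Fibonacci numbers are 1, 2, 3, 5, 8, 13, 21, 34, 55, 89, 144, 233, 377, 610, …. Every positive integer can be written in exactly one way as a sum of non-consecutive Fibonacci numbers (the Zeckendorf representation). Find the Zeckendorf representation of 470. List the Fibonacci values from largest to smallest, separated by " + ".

377 ≤ 470 < 610, so take 377; remainder 93
89 ≤ 93 < 144, so take 89; remainder 4
3 ≤ 4 < 5, so take 3; remainder 1
1 ≤ 1 < 2, so take 1; remainder 0
So 470 = 377 + 89 + 3 + 1, with no two terms consecutive in the sequence.

377 + 89 + 3 + 1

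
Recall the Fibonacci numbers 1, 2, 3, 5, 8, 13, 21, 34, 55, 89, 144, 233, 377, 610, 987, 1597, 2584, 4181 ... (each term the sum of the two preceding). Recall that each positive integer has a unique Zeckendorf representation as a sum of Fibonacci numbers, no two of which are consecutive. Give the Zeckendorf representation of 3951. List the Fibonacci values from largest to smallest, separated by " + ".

Repeatedly subtract the largest Fibonacci number that fits:
3951 − 2584 = 1367
1367 − 987 = 380
380 − 377 = 3
3 − 3 = 0
So 3951 = 2584 + 987 + 377 + 3, with no two terms consecutive in the sequence.

2584 + 987 + 377 + 3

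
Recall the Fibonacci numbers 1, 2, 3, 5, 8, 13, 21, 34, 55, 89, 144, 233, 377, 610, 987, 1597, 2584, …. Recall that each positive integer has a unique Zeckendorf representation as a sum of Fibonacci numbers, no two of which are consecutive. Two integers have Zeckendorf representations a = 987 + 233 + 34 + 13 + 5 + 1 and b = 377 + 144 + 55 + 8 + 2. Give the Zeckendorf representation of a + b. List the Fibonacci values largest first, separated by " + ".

1597 + 233 + 21 + 8

The two numbers are 1273 and 586, so their sum is 1859.
subtract 1597 from 1859: 262 remains
subtract 233 from 262: 29 remains
subtract 21 from 29: 8 remains
subtract 8 from 8: 0 remains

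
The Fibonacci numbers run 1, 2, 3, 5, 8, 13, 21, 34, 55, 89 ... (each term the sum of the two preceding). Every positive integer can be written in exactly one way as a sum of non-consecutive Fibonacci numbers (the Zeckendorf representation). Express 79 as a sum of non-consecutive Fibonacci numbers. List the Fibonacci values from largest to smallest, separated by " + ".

55 + 21 + 3

Greedily peel off the largest Fibonacci term at each step:
subtract 55 from 79: 24 remains
subtract 21 from 24: 3 remains
subtract 3 from 3: 0 remains
So 79 = 55 + 21 + 3, with no two terms consecutive in the sequence.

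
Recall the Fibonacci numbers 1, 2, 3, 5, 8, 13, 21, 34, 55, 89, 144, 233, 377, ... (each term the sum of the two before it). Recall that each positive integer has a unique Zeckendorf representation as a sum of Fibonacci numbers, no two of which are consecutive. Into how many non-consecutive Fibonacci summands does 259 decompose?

233 ≤ 259 < 377, so take 233; remainder 26
21 ≤ 26 < 34, so take 21; remainder 5
5 ≤ 5 < 8, so take 5; remainder 0
259 = 233 + 21 + 5, which has 3 terms.

3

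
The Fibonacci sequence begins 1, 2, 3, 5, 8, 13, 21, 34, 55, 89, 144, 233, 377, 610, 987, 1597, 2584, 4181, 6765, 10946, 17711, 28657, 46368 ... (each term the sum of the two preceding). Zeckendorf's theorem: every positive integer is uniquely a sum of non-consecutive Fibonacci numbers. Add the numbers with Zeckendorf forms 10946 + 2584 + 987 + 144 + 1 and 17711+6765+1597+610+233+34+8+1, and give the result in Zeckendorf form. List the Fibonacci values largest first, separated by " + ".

The two numbers are 14662 and 26959, so their sum is 41621.
Greedily peel off the largest Fibonacci term at each step:
41621 − 28657 = 12964
12964 − 10946 = 2018
2018 − 1597 = 421
421 − 377 = 44
44 − 34 = 10
10 − 8 = 2
2 − 2 = 0

28657 + 10946 + 1597 + 377 + 34 + 8 + 2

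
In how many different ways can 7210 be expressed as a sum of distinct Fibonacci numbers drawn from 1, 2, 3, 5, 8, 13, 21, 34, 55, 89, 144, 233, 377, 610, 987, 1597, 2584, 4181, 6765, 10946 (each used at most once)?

54

Each representation comes from the Zeckendorf form by replacing some F_k with F_{k−1} + F_{k−2} where possible.
7210 = 6765+377+55+13 = 6765+377+55+8+5 = 6765+377+34+21+13 = 6765+233+144+55+13 = … (50 more), for 54 in all.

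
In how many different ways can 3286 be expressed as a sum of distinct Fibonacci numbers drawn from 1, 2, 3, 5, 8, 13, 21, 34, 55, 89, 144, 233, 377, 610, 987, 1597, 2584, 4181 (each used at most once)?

44

3286 = 2584+610+89+3 = 2584+610+89+2+1 = 2584+610+55+34+3 = 2584+377+233+89+3 = 2584+610+55+34+2+1 = … (39 more), for 44 in all.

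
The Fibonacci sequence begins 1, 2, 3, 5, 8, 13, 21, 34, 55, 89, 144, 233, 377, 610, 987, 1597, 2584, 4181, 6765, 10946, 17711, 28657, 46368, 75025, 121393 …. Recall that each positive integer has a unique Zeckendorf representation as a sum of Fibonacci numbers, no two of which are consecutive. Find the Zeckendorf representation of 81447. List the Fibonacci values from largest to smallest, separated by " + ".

75025 ≤ 81447 < 121393, so take 75025; remainder 6422
4181 ≤ 6422 < 6765, so take 4181; remainder 2241
1597 ≤ 2241 < 2584, so take 1597; remainder 644
610 ≤ 644 < 987, so take 610; remainder 34
34 ≤ 34 < 55, so take 34; remainder 0
So 81447 = 75025 + 4181 + 1597 + 610 + 34, with no two terms consecutive in the sequence.

75025 + 4181 + 1597 + 610 + 34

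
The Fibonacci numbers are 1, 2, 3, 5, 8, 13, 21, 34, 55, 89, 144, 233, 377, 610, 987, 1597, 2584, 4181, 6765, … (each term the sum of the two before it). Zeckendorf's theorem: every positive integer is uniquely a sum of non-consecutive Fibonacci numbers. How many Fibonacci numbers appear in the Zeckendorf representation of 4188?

take 4181 (≤ 4188); 4188 − 4181 = 7
take 5 (≤ 7); 7 − 5 = 2
take 2 (≤ 2); 2 − 2 = 0
4188 = 4181 + 5 + 2, which has 3 terms.

3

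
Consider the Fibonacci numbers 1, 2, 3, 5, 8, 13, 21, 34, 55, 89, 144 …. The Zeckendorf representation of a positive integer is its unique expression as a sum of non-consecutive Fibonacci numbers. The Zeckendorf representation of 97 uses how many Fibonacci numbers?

2

largest Fibonacci ≤ 97 is 89; 97 − 89 = 8
largest Fibonacci ≤ 8 is 8; 8 − 8 = 0
97 = 89 + 8, which has 2 terms.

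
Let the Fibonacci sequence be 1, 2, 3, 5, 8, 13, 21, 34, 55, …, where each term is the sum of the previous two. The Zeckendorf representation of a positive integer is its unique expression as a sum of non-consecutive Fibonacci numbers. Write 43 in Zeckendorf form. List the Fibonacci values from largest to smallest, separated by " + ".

Greedy algorithm:
subtract 34 from 43: 9 remains
subtract 8 from 9: 1 remains
subtract 1 from 1: 0 remains
So 43 = 34 + 8 + 1, with no two terms consecutive in the sequence.

34 + 8 + 1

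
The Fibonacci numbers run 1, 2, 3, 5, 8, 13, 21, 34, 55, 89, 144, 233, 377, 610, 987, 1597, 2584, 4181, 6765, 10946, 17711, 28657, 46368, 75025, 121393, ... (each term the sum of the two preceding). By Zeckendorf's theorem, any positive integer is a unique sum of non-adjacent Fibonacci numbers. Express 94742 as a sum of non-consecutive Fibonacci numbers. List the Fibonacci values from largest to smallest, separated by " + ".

Greedy algorithm:
subtract 75025 from 94742: 19717 remains
subtract 17711 from 19717: 2006 remains
subtract 1597 from 2006: 409 remains
subtract 377 from 409: 32 remains
subtract 21 from 32: 11 remains
subtract 8 from 11: 3 remains
subtract 3 from 3: 0 remains
So 94742 = 75025 + 17711 + 1597 + 377 + 21 + 8 + 3, with no two terms consecutive in the sequence.

75025 + 17711 + 1597 + 377 + 21 + 8 + 3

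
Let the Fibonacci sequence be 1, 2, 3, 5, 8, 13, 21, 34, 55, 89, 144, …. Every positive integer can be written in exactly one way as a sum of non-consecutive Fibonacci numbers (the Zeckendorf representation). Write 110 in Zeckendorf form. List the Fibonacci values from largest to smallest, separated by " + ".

Repeatedly subtract the largest Fibonacci number that fits:
110 − 89 = 21
21 − 21 = 0
So 110 = 89 + 21, with no two terms consecutive in the sequence.

89 + 21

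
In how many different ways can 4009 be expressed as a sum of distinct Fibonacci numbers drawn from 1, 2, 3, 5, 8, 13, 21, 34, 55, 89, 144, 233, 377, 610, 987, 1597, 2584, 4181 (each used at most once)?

4009 = 2584+987+377+55+5+1 = 2584+987+377+55+3+2+1 = 2584+987+377+34+21+5+1 = 2584+987+233+144+55+5+1 = … (32 more), for 36 in all.

36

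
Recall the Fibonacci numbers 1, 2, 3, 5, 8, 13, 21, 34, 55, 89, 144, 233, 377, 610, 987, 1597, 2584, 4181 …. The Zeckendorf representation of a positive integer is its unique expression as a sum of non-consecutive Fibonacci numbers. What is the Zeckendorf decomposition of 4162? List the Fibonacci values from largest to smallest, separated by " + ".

2584 + 987 + 377 + 144 + 55 + 13 + 2

4162 − 2584 = 1578
1578 − 987 = 591
591 − 377 = 214
214 − 144 = 70
70 − 55 = 15
15 − 13 = 2
2 − 2 = 0
So 4162 = 2584 + 987 + 377 + 144 + 55 + 13 + 2, with no two terms consecutive in the sequence.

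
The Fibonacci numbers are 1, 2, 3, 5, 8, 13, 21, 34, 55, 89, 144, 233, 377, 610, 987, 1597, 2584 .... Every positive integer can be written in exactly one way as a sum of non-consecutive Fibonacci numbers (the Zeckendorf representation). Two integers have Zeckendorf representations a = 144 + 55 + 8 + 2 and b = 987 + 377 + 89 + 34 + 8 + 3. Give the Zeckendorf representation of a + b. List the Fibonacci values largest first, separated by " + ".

1597 + 89 + 21

The two numbers are 209 and 1498, so their sum is 1707.
Repeatedly subtract the largest Fibonacci number that fits:
1597 ≤ 1707 < 2584, so take 1597; remainder 110
89 ≤ 110 < 144, so take 89; remainder 21
21 ≤ 21 < 34, so take 21; remainder 0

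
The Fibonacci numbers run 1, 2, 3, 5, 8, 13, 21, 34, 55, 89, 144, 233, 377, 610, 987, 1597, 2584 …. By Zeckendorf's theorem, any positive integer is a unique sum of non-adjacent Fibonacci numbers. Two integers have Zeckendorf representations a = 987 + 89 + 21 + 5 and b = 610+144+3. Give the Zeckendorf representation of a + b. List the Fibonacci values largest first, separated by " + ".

The two numbers are 1102 and 757, so their sum is 1859.
subtract 1597 from 1859: 262 remains
subtract 233 from 262: 29 remains
subtract 21 from 29: 8 remains
subtract 8 from 8: 0 remains

1597 + 233 + 21 + 8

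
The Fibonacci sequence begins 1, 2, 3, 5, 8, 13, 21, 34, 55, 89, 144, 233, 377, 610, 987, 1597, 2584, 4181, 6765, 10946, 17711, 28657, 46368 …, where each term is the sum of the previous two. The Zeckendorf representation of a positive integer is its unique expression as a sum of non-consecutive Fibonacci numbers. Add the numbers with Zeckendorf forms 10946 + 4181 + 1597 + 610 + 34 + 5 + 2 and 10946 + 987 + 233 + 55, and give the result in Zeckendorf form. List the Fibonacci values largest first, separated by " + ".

28657 + 610 + 233 + 89 + 5 + 2

The two numbers are 17375 and 12221, so their sum is 29596.
take 28657 (≤ 29596); 29596 − 28657 = 939
take 610 (≤ 939); 939 − 610 = 329
take 233 (≤ 329); 329 − 233 = 96
take 89 (≤ 96); 96 − 89 = 7
take 5 (≤ 7); 7 − 5 = 2
take 2 (≤ 2); 2 − 2 = 0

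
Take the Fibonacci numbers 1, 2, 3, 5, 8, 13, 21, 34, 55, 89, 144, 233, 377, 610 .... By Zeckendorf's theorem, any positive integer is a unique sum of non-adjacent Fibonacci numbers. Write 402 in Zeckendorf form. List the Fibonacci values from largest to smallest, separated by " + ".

377 ≤ 402 < 610, so take 377; remainder 25
21 ≤ 25 < 34, so take 21; remainder 4
3 ≤ 4 < 5, so take 3; remainder 1
1 ≤ 1 < 2, so take 1; remainder 0
So 402 = 377 + 21 + 3 + 1, with no two terms consecutive in the sequence.

377 + 21 + 3 + 1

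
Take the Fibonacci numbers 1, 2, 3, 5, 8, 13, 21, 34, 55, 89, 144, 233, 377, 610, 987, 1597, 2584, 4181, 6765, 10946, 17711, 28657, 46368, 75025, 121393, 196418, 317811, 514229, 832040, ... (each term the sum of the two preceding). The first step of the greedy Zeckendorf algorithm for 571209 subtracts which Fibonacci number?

514229 ≤ 571209 < 832040, so the largest Fibonacci number not exceeding 571209 is 514229.

514229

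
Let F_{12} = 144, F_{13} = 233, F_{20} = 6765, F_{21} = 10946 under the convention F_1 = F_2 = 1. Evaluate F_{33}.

3524578

By the addition formula F_{m+n} = F_m F_{n+1} + F_{m−1} F_n with m=13, n=20: F_{33} = 233·10946 + 144·6765 = 2550418 + 974160 = 3524578.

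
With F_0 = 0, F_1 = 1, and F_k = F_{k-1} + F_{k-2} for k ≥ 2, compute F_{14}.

Iterating the recurrence up to F_{9} = 34 and F_{8} = 21:
F_{10} = F_{9} + F_{8} = 34 + 21 = 55
F_{11} = F_{10} + F_{9} = 55 + 34 = 89
F_{12} = F_{11} + F_{10} = 89 + 55 = 144
F_{13} = F_{12} + F_{11} = 144 + 89 = 233
F_{14} = F_{13} + F_{12} = 233 + 144 = 377

377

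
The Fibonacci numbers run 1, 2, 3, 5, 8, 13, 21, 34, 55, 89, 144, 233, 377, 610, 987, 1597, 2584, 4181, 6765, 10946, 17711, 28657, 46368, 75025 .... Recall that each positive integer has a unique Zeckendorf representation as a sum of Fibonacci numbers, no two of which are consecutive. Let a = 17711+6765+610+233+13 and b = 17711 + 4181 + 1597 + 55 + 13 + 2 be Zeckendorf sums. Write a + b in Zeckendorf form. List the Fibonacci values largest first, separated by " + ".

46368 + 1597 + 610 + 233 + 55 + 21 + 5 + 2

The two numbers are 25332 and 23559, so their sum is 48891.
Greedily peel off the largest Fibonacci term at each step:
48891: greatest Fibonacci not exceeding it is 46368, leaving 2523
2523: greatest Fibonacci not exceeding it is 1597, leaving 926
926: greatest Fibonacci not exceeding it is 610, leaving 316
316: greatest Fibonacci not exceeding it is 233, leaving 83
83: greatest Fibonacci not exceeding it is 55, leaving 28
28: greatest Fibonacci not exceeding it is 21, leaving 7
7: greatest Fibonacci not exceeding it is 5, leaving 2
2: greatest Fibonacci not exceeding it is 2, leaving 0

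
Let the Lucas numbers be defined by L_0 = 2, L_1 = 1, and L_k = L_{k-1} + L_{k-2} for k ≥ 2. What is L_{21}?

Iterating the recurrence up to L_{13} = 521 and L_{12} = 322:
L_{14} = L_{13} + L_{12} = 521 + 322 = 843
L_{15} = L_{14} + L_{13} = 843 + 521 = 1364
L_{16} = L_{15} + L_{14} = 1364 + 843 = 2207
L_{17} = L_{16} + L_{15} = 2207 + 1364 = 3571
L_{18} = L_{17} + L_{16} = 3571 + 2207 = 5778
L_{19} = L_{18} + L_{17} = 5778 + 3571 = 9349
L_{20} = L_{19} + L_{18} = 9349 + 5778 = 15127
L_{21} = L_{20} + L_{19} = 15127 + 9349 = 24476

24476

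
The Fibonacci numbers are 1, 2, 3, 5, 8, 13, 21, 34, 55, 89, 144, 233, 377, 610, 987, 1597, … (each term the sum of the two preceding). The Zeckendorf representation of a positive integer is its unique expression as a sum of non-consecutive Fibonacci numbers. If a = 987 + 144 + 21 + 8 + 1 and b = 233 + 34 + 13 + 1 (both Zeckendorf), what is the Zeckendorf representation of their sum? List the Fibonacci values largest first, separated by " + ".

987 + 377 + 55 + 21 + 2

The two numbers are 1161 and 281, so their sum is 1442.
take 987 (≤ 1442); 1442 − 987 = 455
take 377 (≤ 455); 455 − 377 = 78
take 55 (≤ 78); 78 − 55 = 23
take 21 (≤ 23); 23 − 21 = 2
take 2 (≤ 2); 2 − 2 = 0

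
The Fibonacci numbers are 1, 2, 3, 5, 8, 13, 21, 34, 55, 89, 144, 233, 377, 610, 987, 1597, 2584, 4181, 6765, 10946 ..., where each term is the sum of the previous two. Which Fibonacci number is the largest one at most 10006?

6765 ≤ 10006 < 10946, so the largest Fibonacci number not exceeding 10006 is 6765.

6765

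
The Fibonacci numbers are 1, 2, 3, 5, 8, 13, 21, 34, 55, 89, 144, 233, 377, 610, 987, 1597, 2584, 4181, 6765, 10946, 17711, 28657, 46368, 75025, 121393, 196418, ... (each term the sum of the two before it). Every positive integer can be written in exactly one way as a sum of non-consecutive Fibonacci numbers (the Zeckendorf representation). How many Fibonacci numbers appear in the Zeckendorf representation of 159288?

10

subtract 121393 from 159288: 37895 remains
subtract 28657 from 37895: 9238 remains
subtract 6765 from 9238: 2473 remains
subtract 1597 from 2473: 876 remains
subtract 610 from 876: 266 remains
subtract 233 from 266: 33 remains
subtract 21 from 33: 12 remains
subtract 8 from 12: 4 remains
subtract 3 from 4: 1 remains
subtract 1 from 1: 0 remains
159288 = 121393 + 28657 + 6765 + 1597 + 610 + 233 + 21 + 8 + 3 + 1, which has 10 terms.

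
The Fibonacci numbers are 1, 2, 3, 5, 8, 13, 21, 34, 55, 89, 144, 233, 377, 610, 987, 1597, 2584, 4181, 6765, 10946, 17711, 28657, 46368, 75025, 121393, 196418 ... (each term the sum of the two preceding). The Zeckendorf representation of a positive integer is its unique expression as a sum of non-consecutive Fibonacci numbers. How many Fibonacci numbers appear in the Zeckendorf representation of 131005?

7

Greedily peel off the largest Fibonacci term at each step:
131005: greatest Fibonacci not exceeding it is 121393, leaving 9612
9612: greatest Fibonacci not exceeding it is 6765, leaving 2847
2847: greatest Fibonacci not exceeding it is 2584, leaving 263
263: greatest Fibonacci not exceeding it is 233, leaving 30
30: greatest Fibonacci not exceeding it is 21, leaving 9
9: greatest Fibonacci not exceeding it is 8, leaving 1
1: greatest Fibonacci not exceeding it is 1, leaving 0
131005 = 121393 + 6765 + 2584 + 233 + 21 + 8 + 1, which has 7 terms.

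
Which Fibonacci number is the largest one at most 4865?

4181 ≤ 4865 < 6765, so the largest Fibonacci number not exceeding 4865 is 4181.

4181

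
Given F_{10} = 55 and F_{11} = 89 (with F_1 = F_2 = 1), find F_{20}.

By the doubling identity F_{2k} = F_k(2F_{k+1} − F_k): F_{20} = 55·(2·89 − 55) = 55·123 = 6765.

6765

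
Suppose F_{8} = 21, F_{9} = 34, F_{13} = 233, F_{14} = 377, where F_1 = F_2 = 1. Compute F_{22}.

17711

By the addition formula F_{m+n} = F_m F_{n+1} + F_{m−1} F_n with m=14, n=8: F_{22} = 377·34 + 233·21 = 12818 + 4893 = 17711.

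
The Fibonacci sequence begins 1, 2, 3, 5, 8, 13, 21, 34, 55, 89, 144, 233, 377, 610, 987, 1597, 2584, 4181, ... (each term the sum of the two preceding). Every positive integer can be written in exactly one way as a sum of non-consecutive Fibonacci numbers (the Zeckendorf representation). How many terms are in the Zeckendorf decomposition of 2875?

Greedily peel off the largest Fibonacci term at each step:
take 2584 (≤ 2875); 2875 − 2584 = 291
take 233 (≤ 291); 291 − 233 = 58
take 55 (≤ 58); 58 − 55 = 3
take 3 (≤ 3); 3 − 3 = 0
2875 = 2584 + 233 + 55 + 3, which has 4 terms.

4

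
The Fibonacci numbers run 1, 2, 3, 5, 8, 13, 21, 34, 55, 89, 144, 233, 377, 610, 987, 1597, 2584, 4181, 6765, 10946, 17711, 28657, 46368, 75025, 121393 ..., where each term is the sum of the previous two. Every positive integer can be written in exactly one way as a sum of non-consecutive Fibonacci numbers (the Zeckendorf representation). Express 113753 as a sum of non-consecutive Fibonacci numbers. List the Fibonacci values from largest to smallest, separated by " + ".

75025 + 28657 + 6765 + 2584 + 610 + 89 + 21 + 2

Greedy algorithm:
subtract 75025 from 113753: 38728 remains
subtract 28657 from 38728: 10071 remains
subtract 6765 from 10071: 3306 remains
subtract 2584 from 3306: 722 remains
subtract 610 from 722: 112 remains
subtract 89 from 112: 23 remains
subtract 21 from 23: 2 remains
subtract 2 from 2: 0 remains
So 113753 = 75025 + 28657 + 6765 + 2584 + 610 + 89 + 21 + 2, with no two terms consecutive in the sequence.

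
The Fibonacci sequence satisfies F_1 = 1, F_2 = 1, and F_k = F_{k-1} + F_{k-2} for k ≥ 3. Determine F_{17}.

Iterating the recurrence up to F_{11} = 89 and F_{10} = 55:
F_{12} = F_{11} + F_{10} = 89 + 55 = 144
F_{13} = F_{12} + F_{11} = 144 + 89 = 233
F_{14} = F_{13} + F_{12} = 233 + 144 = 377
F_{15} = F_{14} + F_{13} = 377 + 233 = 610
F_{16} = F_{15} + F_{14} = 610 + 377 = 987
F_{17} = F_{16} + F_{15} = 987 + 610 = 1597

1597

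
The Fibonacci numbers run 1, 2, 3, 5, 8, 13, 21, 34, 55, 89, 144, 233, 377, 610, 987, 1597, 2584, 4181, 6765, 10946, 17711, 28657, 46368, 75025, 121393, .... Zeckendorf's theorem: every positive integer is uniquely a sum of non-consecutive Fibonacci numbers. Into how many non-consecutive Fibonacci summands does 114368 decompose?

10

Greedily peel off the largest Fibonacci term at each step:
largest Fibonacci ≤ 114368 is 75025; 114368 − 75025 = 39343
largest Fibonacci ≤ 39343 is 28657; 39343 − 28657 = 10686
largest Fibonacci ≤ 10686 is 6765; 10686 − 6765 = 3921
largest Fibonacci ≤ 3921 is 2584; 3921 − 2584 = 1337
largest Fibonacci ≤ 1337 is 987; 1337 − 987 = 350
largest Fibonacci ≤ 350 is 233; 350 − 233 = 117
largest Fibonacci ≤ 117 is 89; 117 − 89 = 28
largest Fibonacci ≤ 28 is 21; 28 − 21 = 7
largest Fibonacci ≤ 7 is 5; 7 − 5 = 2
largest Fibonacci ≤ 2 is 2; 2 − 2 = 0
114368 = 75025 + 28657 + 6765 + 2584 + 987 + 233 + 89 + 21 + 5 + 2, which has 10 terms.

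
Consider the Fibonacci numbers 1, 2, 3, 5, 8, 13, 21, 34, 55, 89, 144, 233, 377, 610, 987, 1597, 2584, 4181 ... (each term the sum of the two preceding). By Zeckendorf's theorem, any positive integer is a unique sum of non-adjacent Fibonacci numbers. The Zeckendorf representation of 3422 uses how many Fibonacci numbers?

6

3422: greatest Fibonacci not exceeding it is 2584, leaving 838
838: greatest Fibonacci not exceeding it is 610, leaving 228
228: greatest Fibonacci not exceeding it is 144, leaving 84
84: greatest Fibonacci not exceeding it is 55, leaving 29
29: greatest Fibonacci not exceeding it is 21, leaving 8
8: greatest Fibonacci not exceeding it is 8, leaving 0
3422 = 2584 + 610 + 144 + 55 + 21 + 8, which has 6 terms.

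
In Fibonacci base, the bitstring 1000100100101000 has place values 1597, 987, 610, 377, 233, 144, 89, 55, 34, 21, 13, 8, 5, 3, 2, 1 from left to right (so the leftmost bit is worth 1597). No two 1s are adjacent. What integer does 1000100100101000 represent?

1903

Summing the place values of the 1 bits: 1597 + 233 + 55 + 13 + 5 = 1903.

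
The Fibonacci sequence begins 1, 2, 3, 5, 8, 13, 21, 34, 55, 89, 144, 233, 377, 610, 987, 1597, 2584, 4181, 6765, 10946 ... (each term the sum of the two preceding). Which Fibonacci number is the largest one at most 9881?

6765 ≤ 9881 < 10946, so the largest Fibonacci number not exceeding 9881 is 6765.

6765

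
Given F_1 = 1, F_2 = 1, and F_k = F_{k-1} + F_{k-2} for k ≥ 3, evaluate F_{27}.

196418

Iterating the recurrence up to F_{20} = 6765 and F_{19} = 4181:
F_{21} = F_{20} + F_{19} = 6765 + 4181 = 10946
F_{22} = F_{21} + F_{20} = 10946 + 6765 = 17711
F_{23} = F_{22} + F_{21} = 17711 + 10946 = 28657
F_{24} = F_{23} + F_{22} = 28657 + 17711 = 46368
F_{25} = F_{24} + F_{23} = 46368 + 28657 = 75025
F_{26} = F_{25} + F_{24} = 75025 + 46368 = 121393
F_{27} = F_{26} + F_{25} = 121393 + 75025 = 196418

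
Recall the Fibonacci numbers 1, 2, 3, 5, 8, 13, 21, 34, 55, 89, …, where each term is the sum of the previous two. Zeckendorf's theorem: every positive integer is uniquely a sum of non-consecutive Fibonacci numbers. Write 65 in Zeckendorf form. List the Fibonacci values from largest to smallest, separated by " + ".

55 + 8 + 2

Repeatedly subtract the largest Fibonacci number that fits:
largest Fibonacci ≤ 65 is 55; 65 − 55 = 10
largest Fibonacci ≤ 10 is 8; 10 − 8 = 2
largest Fibonacci ≤ 2 is 2; 2 − 2 = 0
So 65 = 55 + 8 + 2, with no two terms consecutive in the sequence.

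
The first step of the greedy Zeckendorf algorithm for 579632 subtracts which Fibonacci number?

514229 ≤ 579632 < 832040, so the largest Fibonacci number not exceeding 579632 is 514229.

514229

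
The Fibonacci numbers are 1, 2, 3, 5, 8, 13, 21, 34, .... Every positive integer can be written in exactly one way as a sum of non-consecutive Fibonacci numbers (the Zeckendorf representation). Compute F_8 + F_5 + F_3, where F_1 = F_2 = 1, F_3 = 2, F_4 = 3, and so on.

F_8 + F_5 + F_3 = 21 + 5 + 2 = 28.

28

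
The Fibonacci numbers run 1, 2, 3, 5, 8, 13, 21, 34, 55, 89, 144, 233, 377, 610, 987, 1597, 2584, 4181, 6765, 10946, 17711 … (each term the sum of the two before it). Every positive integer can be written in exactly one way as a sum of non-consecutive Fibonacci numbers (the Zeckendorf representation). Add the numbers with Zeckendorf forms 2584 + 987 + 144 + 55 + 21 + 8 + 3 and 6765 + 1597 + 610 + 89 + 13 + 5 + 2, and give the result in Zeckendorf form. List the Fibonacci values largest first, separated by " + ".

The two numbers are 3802 and 9081, so their sum is 12883.
Repeatedly subtract the largest Fibonacci number that fits:
12883 − 10946 = 1937
1937 − 1597 = 340
340 − 233 = 107
107 − 89 = 18
18 − 13 = 5
5 − 5 = 0

10946 + 1597 + 233 + 89 + 13 + 5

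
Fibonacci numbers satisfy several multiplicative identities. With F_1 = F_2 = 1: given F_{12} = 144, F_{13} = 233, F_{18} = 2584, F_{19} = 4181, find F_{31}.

By the addition formula F_{m+n} = F_m F_{n+1} + F_{m−1} F_n with m=13, n=18: F_{31} = 233·4181 + 144·2584 = 974173 + 372096 = 1346269.

1346269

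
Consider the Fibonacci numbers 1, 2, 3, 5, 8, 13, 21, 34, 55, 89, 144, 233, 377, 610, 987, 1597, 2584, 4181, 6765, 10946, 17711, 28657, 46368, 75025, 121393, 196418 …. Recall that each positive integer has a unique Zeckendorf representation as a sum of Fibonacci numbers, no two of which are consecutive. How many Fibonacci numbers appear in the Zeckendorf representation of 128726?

6

Repeatedly subtract the largest Fibonacci number that fits:
largest Fibonacci ≤ 128726 is 121393; 128726 − 121393 = 7333
largest Fibonacci ≤ 7333 is 6765; 7333 − 6765 = 568
largest Fibonacci ≤ 568 is 377; 568 − 377 = 191
largest Fibonacci ≤ 191 is 144; 191 − 144 = 47
largest Fibonacci ≤ 47 is 34; 47 − 34 = 13
largest Fibonacci ≤ 13 is 13; 13 − 13 = 0
128726 = 121393 + 6765 + 377 + 144 + 34 + 13, which has 6 terms.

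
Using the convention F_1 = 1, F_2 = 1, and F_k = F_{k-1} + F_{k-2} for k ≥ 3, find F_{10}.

55

Iterating the recurrence up to F_{3} = 2 and F_{2} = 1:
F_{4} = F_{3} + F_{2} = 2 + 1 = 3
F_{5} = F_{4} + F_{3} = 3 + 2 = 5
F_{6} = F_{5} + F_{4} = 5 + 3 = 8
F_{7} = F_{6} + F_{5} = 8 + 5 = 13
F_{8} = F_{7} + F_{6} = 13 + 8 = 21
F_{9} = F_{8} + F_{7} = 21 + 13 = 34
F_{10} = F_{9} + F_{8} = 34 + 21 = 55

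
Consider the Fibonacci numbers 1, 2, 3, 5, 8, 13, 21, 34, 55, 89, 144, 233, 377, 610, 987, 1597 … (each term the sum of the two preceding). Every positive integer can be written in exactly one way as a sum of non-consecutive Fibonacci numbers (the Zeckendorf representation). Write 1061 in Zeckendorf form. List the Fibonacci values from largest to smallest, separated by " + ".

987 + 55 + 13 + 5 + 1

subtract 987 from 1061: 74 remains
subtract 55 from 74: 19 remains
subtract 13 from 19: 6 remains
subtract 5 from 6: 1 remains
subtract 1 from 1: 0 remains
So 1061 = 987 + 55 + 13 + 5 + 1, with no two terms consecutive in the sequence.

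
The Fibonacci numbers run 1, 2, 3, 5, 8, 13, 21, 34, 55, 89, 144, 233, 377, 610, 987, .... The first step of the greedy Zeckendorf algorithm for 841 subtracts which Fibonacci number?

610

610 ≤ 841 < 987, so the largest Fibonacci number not exceeding 841 is 610.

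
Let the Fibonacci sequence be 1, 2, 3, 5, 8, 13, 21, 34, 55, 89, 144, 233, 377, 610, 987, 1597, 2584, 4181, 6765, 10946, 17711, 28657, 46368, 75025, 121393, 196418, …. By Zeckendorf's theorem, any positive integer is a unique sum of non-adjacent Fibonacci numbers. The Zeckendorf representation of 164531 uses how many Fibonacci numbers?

10

164531 − 121393 = 43138
43138 − 28657 = 14481
14481 − 10946 = 3535
3535 − 2584 = 951
951 − 610 = 341
341 − 233 = 108
108 − 89 = 19
19 − 13 = 6
6 − 5 = 1
1 − 1 = 0
164531 = 121393 + 28657 + 10946 + 2584 + 610 + 233 + 89 + 13 + 5 + 1, which has 10 terms.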